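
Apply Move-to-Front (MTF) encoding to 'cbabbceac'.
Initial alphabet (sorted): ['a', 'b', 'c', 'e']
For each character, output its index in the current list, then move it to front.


MTF encoding:
'c': index 2 in ['a', 'b', 'c', 'e'] -> ['c', 'a', 'b', 'e']
'b': index 2 in ['c', 'a', 'b', 'e'] -> ['b', 'c', 'a', 'e']
'a': index 2 in ['b', 'c', 'a', 'e'] -> ['a', 'b', 'c', 'e']
'b': index 1 in ['a', 'b', 'c', 'e'] -> ['b', 'a', 'c', 'e']
'b': index 0 in ['b', 'a', 'c', 'e'] -> ['b', 'a', 'c', 'e']
'c': index 2 in ['b', 'a', 'c', 'e'] -> ['c', 'b', 'a', 'e']
'e': index 3 in ['c', 'b', 'a', 'e'] -> ['e', 'c', 'b', 'a']
'a': index 3 in ['e', 'c', 'b', 'a'] -> ['a', 'e', 'c', 'b']
'c': index 2 in ['a', 'e', 'c', 'b'] -> ['c', 'a', 'e', 'b']


Output: [2, 2, 2, 1, 0, 2, 3, 3, 2]


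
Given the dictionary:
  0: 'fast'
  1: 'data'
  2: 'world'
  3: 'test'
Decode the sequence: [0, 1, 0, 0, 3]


Look up each index in the dictionary:
  0 -> 'fast'
  1 -> 'data'
  0 -> 'fast'
  0 -> 'fast'
  3 -> 'test'

Decoded: "fast data fast fast test"


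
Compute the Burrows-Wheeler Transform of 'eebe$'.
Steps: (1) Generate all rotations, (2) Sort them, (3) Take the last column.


Rotations (sorted):
  0: $eebe -> last char: e
  1: be$ee -> last char: e
  2: e$eeb -> last char: b
  3: ebe$e -> last char: e
  4: eebe$ -> last char: $


BWT = eebe$


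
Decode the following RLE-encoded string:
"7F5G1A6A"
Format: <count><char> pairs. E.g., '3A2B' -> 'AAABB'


Expanding each <count><char> pair:
  7F -> 'FFFFFFF'
  5G -> 'GGGGG'
  1A -> 'A'
  6A -> 'AAAAAA'

Decoded = FFFFFFFGGGGGAAAAAAA


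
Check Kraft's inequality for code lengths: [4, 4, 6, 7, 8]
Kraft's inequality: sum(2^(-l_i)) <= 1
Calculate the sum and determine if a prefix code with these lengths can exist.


Sum = 2^(-4) + 2^(-4) + 2^(-6) + 2^(-7) + 2^(-8)
    = 0.0625 + 0.0625 + 0.015625 + 0.0078125 + 0.00390625
    = 39/256 = 0.15234375
Since 0.15234375 <= 1, Kraft's inequality IS satisfied.
A prefix code with these lengths CAN exist.

Kraft sum = 0.15234375. Satisfied.


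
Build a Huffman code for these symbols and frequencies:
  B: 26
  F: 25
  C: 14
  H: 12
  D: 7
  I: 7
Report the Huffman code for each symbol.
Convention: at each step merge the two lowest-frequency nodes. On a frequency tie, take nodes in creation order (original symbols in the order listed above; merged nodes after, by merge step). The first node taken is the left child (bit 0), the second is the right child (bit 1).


Huffman tree construction:
Step 1: Merge D(7) + I(7) = 14
Step 2: Merge H(12) + C(14) = 26
Step 3: Merge (D+I)(14) + F(25) = 39
Step 4: Merge B(26) + (H+C)(26) = 52
Step 5: Merge ((D+I)+F)(39) + (B+(H+C))(52) = 91
Read each symbol's code off the tree from the root (left child = 0, right child = 1).

Codes:
  B: 10 (length 2)
  F: 01 (length 2)
  C: 111 (length 3)
  H: 110 (length 3)
  D: 000 (length 3)
  I: 001 (length 3)
Average code length: 222/91 = 2.4396 bits/symbol


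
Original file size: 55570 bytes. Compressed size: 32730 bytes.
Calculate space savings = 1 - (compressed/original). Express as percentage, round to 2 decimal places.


ratio = compressed/original = 32730/55570 = 0.588987
savings = 1 - ratio = 1 - 0.588987 = 0.411013
as a percentage: 0.411013 * 100 = 41.1%

Space savings = 1 - 32730/55570 = 41.1%


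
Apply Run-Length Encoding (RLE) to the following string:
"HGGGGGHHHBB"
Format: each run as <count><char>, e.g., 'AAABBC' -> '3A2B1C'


Scanning runs left to right:
  i=0: run of 'H' x 1 -> '1H'
  i=1: run of 'G' x 5 -> '5G'
  i=6: run of 'H' x 3 -> '3H'
  i=9: run of 'B' x 2 -> '2B'

RLE = 1H5G3H2B


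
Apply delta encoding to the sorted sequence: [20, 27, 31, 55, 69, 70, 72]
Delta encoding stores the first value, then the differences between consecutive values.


First value: 20
Deltas:
  27 - 20 = 7
  31 - 27 = 4
  55 - 31 = 24
  69 - 55 = 14
  70 - 69 = 1
  72 - 70 = 2


Delta encoded: [20, 7, 4, 24, 14, 1, 2]


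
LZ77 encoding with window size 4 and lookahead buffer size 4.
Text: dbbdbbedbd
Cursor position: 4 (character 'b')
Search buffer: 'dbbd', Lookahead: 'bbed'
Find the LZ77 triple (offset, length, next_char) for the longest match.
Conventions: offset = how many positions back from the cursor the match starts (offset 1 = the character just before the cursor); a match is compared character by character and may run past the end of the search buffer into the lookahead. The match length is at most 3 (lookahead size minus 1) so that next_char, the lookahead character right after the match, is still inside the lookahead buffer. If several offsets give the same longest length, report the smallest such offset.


Try each offset into the search buffer:
  offset=1 (pos 3, char 'd'): match length 0
  offset=2 (pos 2, char 'b'): match length 1
  offset=3 (pos 1, char 'b'): match length 2
  offset=4 (pos 0, char 'd'): match length 0
Longest match has length 2 at offset 3.
next_char = character at position 4 + 2 = 6 -> 'e'

Best match: offset=3, length=2 (matching 'bb' starting at position 1)
LZ77 triple: (3, 2, 'e')


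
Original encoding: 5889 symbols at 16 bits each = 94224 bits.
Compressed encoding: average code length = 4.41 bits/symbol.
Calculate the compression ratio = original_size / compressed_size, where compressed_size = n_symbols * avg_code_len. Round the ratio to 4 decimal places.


original_size = n_symbols * orig_bits = 5889 * 16 = 94224 bits
compressed_size = n_symbols * avg_code_len = 5889 * 4.41 = 25970.49 bits
ratio = original_size / compressed_size = 94224 / 25970.49 = 3.6281

Compression ratio = 3.6281


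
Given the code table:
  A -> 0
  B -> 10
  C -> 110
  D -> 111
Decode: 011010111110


Decoding:
0 -> A
110 -> C
10 -> B
111 -> D
110 -> C


Result: ACBDC


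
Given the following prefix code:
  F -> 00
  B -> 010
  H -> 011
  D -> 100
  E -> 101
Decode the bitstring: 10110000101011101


Decoding step by step:
Bits 101 -> E
Bits 100 -> D
Bits 00 -> F
Bits 101 -> E
Bits 011 -> H
Bits 101 -> E


Decoded message: EDFEHE


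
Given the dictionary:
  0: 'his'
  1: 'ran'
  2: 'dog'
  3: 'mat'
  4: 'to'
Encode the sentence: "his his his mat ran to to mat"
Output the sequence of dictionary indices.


Look up each word in the dictionary:
  'his' -> 0
  'his' -> 0
  'his' -> 0
  'mat' -> 3
  'ran' -> 1
  'to' -> 4
  'to' -> 4
  'mat' -> 3

Encoded: [0, 0, 0, 3, 1, 4, 4, 3]


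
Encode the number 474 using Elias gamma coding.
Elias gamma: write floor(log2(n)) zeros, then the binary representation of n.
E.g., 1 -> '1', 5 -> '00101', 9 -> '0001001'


num_bits = floor(log2(474)) + 1 = 9
leading_zeros = num_bits - 1 = 8
binary(474) = 111011010

Elias gamma(474) = '00000000' + '111011010' = 00000000111011010 (17 bits)


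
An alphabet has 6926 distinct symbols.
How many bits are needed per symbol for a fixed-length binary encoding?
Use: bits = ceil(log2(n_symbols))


log2(6926) = 12.7578
Bracket: 2^12 = 4096 < 6926 <= 2^13 = 8192
So ceil(log2(6926)) = 13

bits = ceil(log2(6926)) = ceil(12.7578) = 13 bits


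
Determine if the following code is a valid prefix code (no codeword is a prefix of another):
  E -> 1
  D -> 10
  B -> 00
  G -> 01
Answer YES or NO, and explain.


Checking each pair (does one codeword prefix another?):
  E='1' vs D='10': prefix -- VIOLATION

NO -- this is NOT a valid prefix code. E (1) is a prefix of D (10).


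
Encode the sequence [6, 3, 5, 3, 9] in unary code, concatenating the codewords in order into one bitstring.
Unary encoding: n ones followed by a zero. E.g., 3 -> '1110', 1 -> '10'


Encode each number as n ones followed by a terminating 0:
  6 -> 1111110 (7 bits)
  3 -> 1110 (4 bits)
  5 -> 111110 (6 bits)
  3 -> 1110 (4 bits)
  9 -> 1111111110 (10 bits)
Total length = 7 + 4 + 6 + 4 + 10 = 31 bits.

Unary([6, 3, 5, 3, 9]) = 1111110111011111011101111111110 (31 bits)


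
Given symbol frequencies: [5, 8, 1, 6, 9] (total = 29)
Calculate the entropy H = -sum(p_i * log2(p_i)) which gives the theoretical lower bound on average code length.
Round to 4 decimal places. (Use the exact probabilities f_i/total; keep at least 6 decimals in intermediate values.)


Per-symbol terms -p_i * log2(p_i) with p_i = f_i/29:
  p = 5/29 = 0.172414: log2(p) = -2.536053, -p*log2(p) = 0.437251
  p = 8/29 = 0.275862: log2(p) = -1.857981, -p*log2(p) = 0.512546
  p = 1/29 = 0.034483: log2(p) = -4.857981, -p*log2(p) = 0.167517
  p = 6/29 = 0.206897: log2(p) = -2.273018, -p*log2(p) = 0.470280
  p = 9/29 = 0.310345: log2(p) = -1.688056, -p*log2(p) = 0.523879
H = 0.437251 + 0.512546 + 0.167517 + 0.470280 + 0.523879 = 2.111473

H = 2.1115 bits/symbol


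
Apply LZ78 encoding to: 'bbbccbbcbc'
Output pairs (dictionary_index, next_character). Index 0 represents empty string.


LZ78 encoding steps:
Dictionary: {0: ''}
Step 1: w='' (idx 0), next='b' -> output (0, 'b'), add 'b' as idx 1
Step 2: w='b' (idx 1), next='b' -> output (1, 'b'), add 'bb' as idx 2
Step 3: w='' (idx 0), next='c' -> output (0, 'c'), add 'c' as idx 3
Step 4: w='c' (idx 3), next='b' -> output (3, 'b'), add 'cb' as idx 4
Step 5: w='b' (idx 1), next='c' -> output (1, 'c'), add 'bc' as idx 5
Step 6: w='bc' (idx 5), end of input -> output (5, '')


Encoded: [(0, 'b'), (1, 'b'), (0, 'c'), (3, 'b'), (1, 'c'), (5, '')]


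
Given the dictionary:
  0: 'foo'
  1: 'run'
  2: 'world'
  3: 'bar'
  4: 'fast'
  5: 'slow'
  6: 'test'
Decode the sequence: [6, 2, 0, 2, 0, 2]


Look up each index in the dictionary:
  6 -> 'test'
  2 -> 'world'
  0 -> 'foo'
  2 -> 'world'
  0 -> 'foo'
  2 -> 'world'

Decoded: "test world foo world foo world"


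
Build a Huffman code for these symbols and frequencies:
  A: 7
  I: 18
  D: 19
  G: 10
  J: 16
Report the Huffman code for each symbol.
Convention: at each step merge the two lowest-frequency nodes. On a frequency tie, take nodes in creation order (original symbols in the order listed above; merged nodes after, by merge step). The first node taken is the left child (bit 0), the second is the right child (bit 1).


Huffman tree construction:
Step 1: Merge A(7) + G(10) = 17
Step 2: Merge J(16) + (A+G)(17) = 33
Step 3: Merge I(18) + D(19) = 37
Step 4: Merge (J+(A+G))(33) + (I+D)(37) = 70
Read each symbol's code off the tree from the root (left child = 0, right child = 1).

Codes:
  A: 010 (length 3)
  I: 10 (length 2)
  D: 11 (length 2)
  G: 011 (length 3)
  J: 00 (length 2)
Average code length: 157/70 = 2.2429 bits/symbol


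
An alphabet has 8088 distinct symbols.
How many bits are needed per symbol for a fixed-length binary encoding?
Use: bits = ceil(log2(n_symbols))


log2(8088) = 12.9816
Bracket: 2^12 = 4096 < 8088 <= 2^13 = 8192
So ceil(log2(8088)) = 13

bits = ceil(log2(8088)) = ceil(12.9816) = 13 bits


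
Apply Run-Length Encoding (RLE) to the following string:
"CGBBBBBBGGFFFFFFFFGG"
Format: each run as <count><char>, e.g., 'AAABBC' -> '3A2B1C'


Scanning runs left to right:
  i=0: run of 'C' x 1 -> '1C'
  i=1: run of 'G' x 1 -> '1G'
  i=2: run of 'B' x 6 -> '6B'
  i=8: run of 'G' x 2 -> '2G'
  i=10: run of 'F' x 8 -> '8F'
  i=18: run of 'G' x 2 -> '2G'

RLE = 1C1G6B2G8F2G


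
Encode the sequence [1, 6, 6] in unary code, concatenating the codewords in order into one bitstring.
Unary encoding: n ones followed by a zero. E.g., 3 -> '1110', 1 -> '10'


Encode each number as n ones followed by a terminating 0:
  1 -> 10 (2 bits)
  6 -> 1111110 (7 bits)
  6 -> 1111110 (7 bits)
Total length = 2 + 7 + 7 = 16 bits.

Unary([1, 6, 6]) = 1011111101111110 (16 bits)


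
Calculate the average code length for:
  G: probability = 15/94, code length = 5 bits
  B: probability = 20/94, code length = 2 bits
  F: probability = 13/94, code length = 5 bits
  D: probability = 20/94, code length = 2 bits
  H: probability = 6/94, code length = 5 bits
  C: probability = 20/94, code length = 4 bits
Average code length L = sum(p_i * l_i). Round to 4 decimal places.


Weighted contributions p_i * l_i:
  G: (15/94) * 5 = 75/94
  B: (20/94) * 2 = 40/94
  F: (13/94) * 5 = 65/94
  D: (20/94) * 2 = 40/94
  H: (6/94) * 5 = 30/94
  C: (20/94) * 4 = 80/94
Sum = (75 + 40 + 65 + 40 + 30 + 80)/94 = 330/94

L = 330/94 = 3.5106 bits/symbol


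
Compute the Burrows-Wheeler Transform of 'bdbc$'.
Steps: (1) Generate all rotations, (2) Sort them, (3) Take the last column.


Rotations (sorted):
  0: $bdbc -> last char: c
  1: bc$bd -> last char: d
  2: bdbc$ -> last char: $
  3: c$bdb -> last char: b
  4: dbc$b -> last char: b


BWT = cd$bb


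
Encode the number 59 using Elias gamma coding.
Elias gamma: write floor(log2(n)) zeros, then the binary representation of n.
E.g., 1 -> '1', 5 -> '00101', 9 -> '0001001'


num_bits = floor(log2(59)) + 1 = 6
leading_zeros = num_bits - 1 = 5
binary(59) = 111011

Elias gamma(59) = '00000' + '111011' = 00000111011 (11 bits)


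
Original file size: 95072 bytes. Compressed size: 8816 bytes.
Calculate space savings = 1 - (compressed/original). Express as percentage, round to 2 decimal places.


ratio = compressed/original = 8816/95072 = 0.09273
savings = 1 - ratio = 1 - 0.09273 = 0.90727
as a percentage: 0.90727 * 100 = 90.73%

Space savings = 1 - 8816/95072 = 90.73%


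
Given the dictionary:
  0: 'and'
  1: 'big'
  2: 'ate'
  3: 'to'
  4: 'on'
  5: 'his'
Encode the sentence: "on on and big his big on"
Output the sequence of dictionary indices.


Look up each word in the dictionary:
  'on' -> 4
  'on' -> 4
  'and' -> 0
  'big' -> 1
  'his' -> 5
  'big' -> 1
  'on' -> 4

Encoded: [4, 4, 0, 1, 5, 1, 4]


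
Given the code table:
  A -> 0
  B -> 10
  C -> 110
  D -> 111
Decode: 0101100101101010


Decoding:
0 -> A
10 -> B
110 -> C
0 -> A
10 -> B
110 -> C
10 -> B
10 -> B


Result: ABCABCBB


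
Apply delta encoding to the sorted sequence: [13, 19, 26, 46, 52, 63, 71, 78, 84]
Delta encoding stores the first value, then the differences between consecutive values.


First value: 13
Deltas:
  19 - 13 = 6
  26 - 19 = 7
  46 - 26 = 20
  52 - 46 = 6
  63 - 52 = 11
  71 - 63 = 8
  78 - 71 = 7
  84 - 78 = 6


Delta encoded: [13, 6, 7, 20, 6, 11, 8, 7, 6]


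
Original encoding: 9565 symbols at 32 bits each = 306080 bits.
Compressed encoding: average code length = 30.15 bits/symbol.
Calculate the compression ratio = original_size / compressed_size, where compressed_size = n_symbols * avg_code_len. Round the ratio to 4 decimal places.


original_size = n_symbols * orig_bits = 9565 * 32 = 306080 bits
compressed_size = n_symbols * avg_code_len = 9565 * 30.15 = 288384.75 bits
ratio = original_size / compressed_size = 306080 / 288384.75 = 1.0614

Compression ratio = 1.0614


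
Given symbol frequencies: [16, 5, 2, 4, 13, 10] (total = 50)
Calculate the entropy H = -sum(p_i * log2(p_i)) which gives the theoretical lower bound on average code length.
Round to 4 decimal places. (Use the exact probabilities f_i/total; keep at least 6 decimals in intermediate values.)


Per-symbol terms -p_i * log2(p_i) with p_i = f_i/50:
  p = 16/50 = 0.320000: log2(p) = -1.643856, -p*log2(p) = 0.526034
  p = 5/50 = 0.100000: log2(p) = -3.321928, -p*log2(p) = 0.332193
  p = 2/50 = 0.040000: log2(p) = -4.643856, -p*log2(p) = 0.185754
  p = 4/50 = 0.080000: log2(p) = -3.643856, -p*log2(p) = 0.291508
  p = 13/50 = 0.260000: log2(p) = -1.943416, -p*log2(p) = 0.505288
  p = 10/50 = 0.200000: log2(p) = -2.321928, -p*log2(p) = 0.464386
H = 0.526034 + 0.332193 + 0.185754 + 0.291508 + 0.505288 + 0.464386 = 2.305163

H = 2.3052 bits/symbol


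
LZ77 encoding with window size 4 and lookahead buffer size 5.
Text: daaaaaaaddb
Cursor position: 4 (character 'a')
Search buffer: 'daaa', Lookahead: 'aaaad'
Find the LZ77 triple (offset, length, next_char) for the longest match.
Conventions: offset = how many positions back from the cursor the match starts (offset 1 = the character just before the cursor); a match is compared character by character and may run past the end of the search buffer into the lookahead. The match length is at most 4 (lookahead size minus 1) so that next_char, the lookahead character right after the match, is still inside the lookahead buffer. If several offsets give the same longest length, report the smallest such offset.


Try each offset into the search buffer:
  offset=1 (pos 3, char 'a'): match length 4
  offset=2 (pos 2, char 'a'): match length 4
  offset=3 (pos 1, char 'a'): match length 4
  offset=4 (pos 0, char 'd'): match length 0
Longest match has length 4, found at offsets 1, 2, 3; take the smallest, offset 1.
next_char = character at position 4 + 4 = 8 -> 'd'

Best match: offset=1, length=4 (matching 'aaaa' starting at position 3)
LZ77 triple: (1, 4, 'd')


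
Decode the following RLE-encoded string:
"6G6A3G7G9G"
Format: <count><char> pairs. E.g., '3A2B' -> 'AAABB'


Expanding each <count><char> pair:
  6G -> 'GGGGGG'
  6A -> 'AAAAAA'
  3G -> 'GGG'
  7G -> 'GGGGGGG'
  9G -> 'GGGGGGGGG'

Decoded = GGGGGGAAAAAAGGGGGGGGGGGGGGGGGGG


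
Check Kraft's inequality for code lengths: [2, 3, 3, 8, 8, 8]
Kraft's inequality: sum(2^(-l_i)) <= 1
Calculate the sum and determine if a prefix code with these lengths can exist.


Sum = 2^(-2) + 2^(-3) + 2^(-3) + 2^(-8) + 2^(-8) + 2^(-8)
    = 0.25 + 0.125 + 0.125 + 0.00390625 + 0.00390625 + 0.00390625
    = 131/256 = 0.51171875
Since 0.51171875 <= 1, Kraft's inequality IS satisfied.
A prefix code with these lengths CAN exist.

Kraft sum = 0.51171875. Satisfied.


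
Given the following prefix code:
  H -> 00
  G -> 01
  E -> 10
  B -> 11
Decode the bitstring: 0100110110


Decoding step by step:
Bits 01 -> G
Bits 00 -> H
Bits 11 -> B
Bits 01 -> G
Bits 10 -> E


Decoded message: GHBGE


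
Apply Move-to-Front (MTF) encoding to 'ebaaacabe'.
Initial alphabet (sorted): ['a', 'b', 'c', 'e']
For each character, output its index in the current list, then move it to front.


MTF encoding:
'e': index 3 in ['a', 'b', 'c', 'e'] -> ['e', 'a', 'b', 'c']
'b': index 2 in ['e', 'a', 'b', 'c'] -> ['b', 'e', 'a', 'c']
'a': index 2 in ['b', 'e', 'a', 'c'] -> ['a', 'b', 'e', 'c']
'a': index 0 in ['a', 'b', 'e', 'c'] -> ['a', 'b', 'e', 'c']
'a': index 0 in ['a', 'b', 'e', 'c'] -> ['a', 'b', 'e', 'c']
'c': index 3 in ['a', 'b', 'e', 'c'] -> ['c', 'a', 'b', 'e']
'a': index 1 in ['c', 'a', 'b', 'e'] -> ['a', 'c', 'b', 'e']
'b': index 2 in ['a', 'c', 'b', 'e'] -> ['b', 'a', 'c', 'e']
'e': index 3 in ['b', 'a', 'c', 'e'] -> ['e', 'b', 'a', 'c']


Output: [3, 2, 2, 0, 0, 3, 1, 2, 3]


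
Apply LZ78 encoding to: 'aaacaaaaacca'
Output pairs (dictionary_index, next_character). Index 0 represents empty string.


LZ78 encoding steps:
Dictionary: {0: ''}
Step 1: w='' (idx 0), next='a' -> output (0, 'a'), add 'a' as idx 1
Step 2: w='a' (idx 1), next='a' -> output (1, 'a'), add 'aa' as idx 2
Step 3: w='' (idx 0), next='c' -> output (0, 'c'), add 'c' as idx 3
Step 4: w='aa' (idx 2), next='a' -> output (2, 'a'), add 'aaa' as idx 4
Step 5: w='aa' (idx 2), next='c' -> output (2, 'c'), add 'aac' as idx 5
Step 6: w='c' (idx 3), next='a' -> output (3, 'a'), add 'ca' as idx 6


Encoded: [(0, 'a'), (1, 'a'), (0, 'c'), (2, 'a'), (2, 'c'), (3, 'a')]


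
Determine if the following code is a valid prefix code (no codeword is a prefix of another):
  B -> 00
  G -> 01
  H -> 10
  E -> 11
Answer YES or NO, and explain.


Checking each pair (does one codeword prefix another?):
  B='00' vs G='01': no prefix
  B='00' vs H='10': no prefix
  B='00' vs E='11': no prefix
  G='01' vs B='00': no prefix
  G='01' vs H='10': no prefix
  G='01' vs E='11': no prefix
  H='10' vs B='00': no prefix
  H='10' vs G='01': no prefix
  H='10' vs E='11': no prefix
  E='11' vs B='00': no prefix
  E='11' vs G='01': no prefix
  E='11' vs H='10': no prefix
No violation found over all pairs.

YES -- this is a valid prefix code. No codeword is a prefix of any other codeword.


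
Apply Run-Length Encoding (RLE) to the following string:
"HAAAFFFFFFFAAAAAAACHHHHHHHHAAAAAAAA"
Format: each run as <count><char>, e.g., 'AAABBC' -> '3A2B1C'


Scanning runs left to right:
  i=0: run of 'H' x 1 -> '1H'
  i=1: run of 'A' x 3 -> '3A'
  i=4: run of 'F' x 7 -> '7F'
  i=11: run of 'A' x 7 -> '7A'
  i=18: run of 'C' x 1 -> '1C'
  i=19: run of 'H' x 8 -> '8H'
  i=27: run of 'A' x 8 -> '8A'

RLE = 1H3A7F7A1C8H8A


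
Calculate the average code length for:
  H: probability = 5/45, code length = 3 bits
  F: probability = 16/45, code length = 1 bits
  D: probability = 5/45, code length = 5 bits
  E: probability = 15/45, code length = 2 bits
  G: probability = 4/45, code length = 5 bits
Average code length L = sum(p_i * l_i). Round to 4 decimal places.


Weighted contributions p_i * l_i:
  H: (5/45) * 3 = 15/45
  F: (16/45) * 1 = 16/45
  D: (5/45) * 5 = 25/45
  E: (15/45) * 2 = 30/45
  G: (4/45) * 5 = 20/45
Sum = (15 + 16 + 25 + 30 + 20)/45 = 106/45

L = 106/45 = 2.3556 bits/symbol


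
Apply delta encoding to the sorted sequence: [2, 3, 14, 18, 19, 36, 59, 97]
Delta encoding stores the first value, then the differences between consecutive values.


First value: 2
Deltas:
  3 - 2 = 1
  14 - 3 = 11
  18 - 14 = 4
  19 - 18 = 1
  36 - 19 = 17
  59 - 36 = 23
  97 - 59 = 38


Delta encoded: [2, 1, 11, 4, 1, 17, 23, 38]


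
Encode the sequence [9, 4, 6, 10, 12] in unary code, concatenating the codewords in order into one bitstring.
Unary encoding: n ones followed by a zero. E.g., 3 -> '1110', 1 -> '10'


Encode each number as n ones followed by a terminating 0:
  9 -> 1111111110 (10 bits)
  4 -> 11110 (5 bits)
  6 -> 1111110 (7 bits)
  10 -> 11111111110 (11 bits)
  12 -> 1111111111110 (13 bits)
Total length = 10 + 5 + 7 + 11 + 13 = 46 bits.

Unary([9, 4, 6, 10, 12]) = 1111111110111101111110111111111101111111111110 (46 bits)


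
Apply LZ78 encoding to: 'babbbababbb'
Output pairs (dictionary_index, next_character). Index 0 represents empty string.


LZ78 encoding steps:
Dictionary: {0: ''}
Step 1: w='' (idx 0), next='b' -> output (0, 'b'), add 'b' as idx 1
Step 2: w='' (idx 0), next='a' -> output (0, 'a'), add 'a' as idx 2
Step 3: w='b' (idx 1), next='b' -> output (1, 'b'), add 'bb' as idx 3
Step 4: w='b' (idx 1), next='a' -> output (1, 'a'), add 'ba' as idx 4
Step 5: w='ba' (idx 4), next='b' -> output (4, 'b'), add 'bab' as idx 5
Step 6: w='bb' (idx 3), end of input -> output (3, '')


Encoded: [(0, 'b'), (0, 'a'), (1, 'b'), (1, 'a'), (4, 'b'), (3, '')]


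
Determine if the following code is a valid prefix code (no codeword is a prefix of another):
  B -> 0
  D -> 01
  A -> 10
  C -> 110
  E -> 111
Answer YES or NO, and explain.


Checking each pair (does one codeword prefix another?):
  B='0' vs D='01': prefix -- VIOLATION

NO -- this is NOT a valid prefix code. B (0) is a prefix of D (01).


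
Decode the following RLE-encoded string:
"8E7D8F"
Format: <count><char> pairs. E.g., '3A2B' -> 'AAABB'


Expanding each <count><char> pair:
  8E -> 'EEEEEEEE'
  7D -> 'DDDDDDD'
  8F -> 'FFFFFFFF'

Decoded = EEEEEEEEDDDDDDDFFFFFFFF


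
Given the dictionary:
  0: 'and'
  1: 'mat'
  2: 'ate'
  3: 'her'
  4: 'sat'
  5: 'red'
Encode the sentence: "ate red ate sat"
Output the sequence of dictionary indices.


Look up each word in the dictionary:
  'ate' -> 2
  'red' -> 5
  'ate' -> 2
  'sat' -> 4

Encoded: [2, 5, 2, 4]


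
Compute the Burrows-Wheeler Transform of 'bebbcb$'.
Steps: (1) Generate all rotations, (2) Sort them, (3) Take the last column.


Rotations (sorted):
  0: $bebbcb -> last char: b
  1: b$bebbc -> last char: c
  2: bbcb$be -> last char: e
  3: bcb$beb -> last char: b
  4: bebbcb$ -> last char: $
  5: cb$bebb -> last char: b
  6: ebbcb$b -> last char: b


BWT = bceb$bb


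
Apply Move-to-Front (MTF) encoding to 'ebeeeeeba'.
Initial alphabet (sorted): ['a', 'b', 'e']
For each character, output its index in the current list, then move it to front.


MTF encoding:
'e': index 2 in ['a', 'b', 'e'] -> ['e', 'a', 'b']
'b': index 2 in ['e', 'a', 'b'] -> ['b', 'e', 'a']
'e': index 1 in ['b', 'e', 'a'] -> ['e', 'b', 'a']
'e': index 0 in ['e', 'b', 'a'] -> ['e', 'b', 'a']
'e': index 0 in ['e', 'b', 'a'] -> ['e', 'b', 'a']
'e': index 0 in ['e', 'b', 'a'] -> ['e', 'b', 'a']
'e': index 0 in ['e', 'b', 'a'] -> ['e', 'b', 'a']
'b': index 1 in ['e', 'b', 'a'] -> ['b', 'e', 'a']
'a': index 2 in ['b', 'e', 'a'] -> ['a', 'b', 'e']


Output: [2, 2, 1, 0, 0, 0, 0, 1, 2]


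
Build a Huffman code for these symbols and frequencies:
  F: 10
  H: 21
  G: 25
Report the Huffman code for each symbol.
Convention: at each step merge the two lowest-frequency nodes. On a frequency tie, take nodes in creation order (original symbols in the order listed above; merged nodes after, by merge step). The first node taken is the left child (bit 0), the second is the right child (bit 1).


Huffman tree construction:
Step 1: Merge F(10) + H(21) = 31
Step 2: Merge G(25) + (F+H)(31) = 56
Read each symbol's code off the tree from the root (left child = 0, right child = 1).

Codes:
  F: 10 (length 2)
  H: 11 (length 2)
  G: 0 (length 1)
Average code length: 87/56 = 1.5536 bits/symbol


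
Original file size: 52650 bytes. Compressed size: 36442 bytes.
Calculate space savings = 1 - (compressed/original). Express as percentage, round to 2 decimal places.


ratio = compressed/original = 36442/52650 = 0.692156
savings = 1 - ratio = 1 - 0.692156 = 0.307844
as a percentage: 0.307844 * 100 = 30.78%

Space savings = 1 - 36442/52650 = 30.78%


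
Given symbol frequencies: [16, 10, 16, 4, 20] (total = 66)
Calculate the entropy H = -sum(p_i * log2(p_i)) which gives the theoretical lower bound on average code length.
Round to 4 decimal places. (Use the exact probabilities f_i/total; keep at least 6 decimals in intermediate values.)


Per-symbol terms -p_i * log2(p_i) with p_i = f_i/66:
  p = 16/66 = 0.242424: log2(p) = -2.044394, -p*log2(p) = 0.495611
  p = 10/66 = 0.151515: log2(p) = -2.722466, -p*log2(p) = 0.412495
  p = 16/66 = 0.242424: log2(p) = -2.044394, -p*log2(p) = 0.495611
  p = 4/66 = 0.060606: log2(p) = -4.044394, -p*log2(p) = 0.245115
  p = 20/66 = 0.303030: log2(p) = -1.722466, -p*log2(p) = 0.521959
H = 0.495611 + 0.412495 + 0.495611 + 0.245115 + 0.521959 = 2.170791

H = 2.1708 bits/symbol


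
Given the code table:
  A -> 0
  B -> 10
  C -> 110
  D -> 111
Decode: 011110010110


Decoding:
0 -> A
111 -> D
10 -> B
0 -> A
10 -> B
110 -> C


Result: ADBABC


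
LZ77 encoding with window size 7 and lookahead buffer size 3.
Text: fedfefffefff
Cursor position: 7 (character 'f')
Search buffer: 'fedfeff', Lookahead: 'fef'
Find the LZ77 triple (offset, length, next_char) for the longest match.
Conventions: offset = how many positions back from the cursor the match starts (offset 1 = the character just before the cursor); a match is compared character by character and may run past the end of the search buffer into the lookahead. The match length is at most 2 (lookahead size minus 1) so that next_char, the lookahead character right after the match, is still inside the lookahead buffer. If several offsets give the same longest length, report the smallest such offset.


Try each offset into the search buffer:
  offset=1 (pos 6, char 'f'): match length 1
  offset=2 (pos 5, char 'f'): match length 1
  offset=3 (pos 4, char 'e'): match length 0
  offset=4 (pos 3, char 'f'): match length 2
  offset=5 (pos 2, char 'd'): match length 0
  offset=6 (pos 1, char 'e'): match length 0
  offset=7 (pos 0, char 'f'): match length 2
Longest match has length 2, found at offsets 4, 7; take the smallest, offset 4.
next_char = character at position 7 + 2 = 9 -> 'f'

Best match: offset=4, length=2 (matching 'fe' starting at position 3)
LZ77 triple: (4, 2, 'f')


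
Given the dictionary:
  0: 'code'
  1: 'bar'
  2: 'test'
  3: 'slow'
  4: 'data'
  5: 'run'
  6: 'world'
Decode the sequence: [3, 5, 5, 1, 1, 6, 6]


Look up each index in the dictionary:
  3 -> 'slow'
  5 -> 'run'
  5 -> 'run'
  1 -> 'bar'
  1 -> 'bar'
  6 -> 'world'
  6 -> 'world'

Decoded: "slow run run bar bar world world"


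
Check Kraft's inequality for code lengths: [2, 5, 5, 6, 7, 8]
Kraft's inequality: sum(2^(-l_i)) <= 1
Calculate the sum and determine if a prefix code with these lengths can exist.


Sum = 2^(-2) + 2^(-5) + 2^(-5) + 2^(-6) + 2^(-7) + 2^(-8)
    = 0.25 + 0.03125 + 0.03125 + 0.015625 + 0.0078125 + 0.00390625
    = 87/256 = 0.33984375
Since 0.33984375 <= 1, Kraft's inequality IS satisfied.
A prefix code with these lengths CAN exist.

Kraft sum = 0.33984375. Satisfied.


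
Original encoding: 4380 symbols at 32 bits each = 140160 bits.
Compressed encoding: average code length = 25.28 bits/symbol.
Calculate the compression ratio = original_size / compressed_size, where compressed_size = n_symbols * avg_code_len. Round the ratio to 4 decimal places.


original_size = n_symbols * orig_bits = 4380 * 32 = 140160 bits
compressed_size = n_symbols * avg_code_len = 4380 * 25.28 = 110726.4 bits
ratio = original_size / compressed_size = 140160 / 110726.4 = 1.2658

Compression ratio = 1.2658


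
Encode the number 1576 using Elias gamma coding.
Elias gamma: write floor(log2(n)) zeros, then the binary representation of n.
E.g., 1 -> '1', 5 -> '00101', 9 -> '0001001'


num_bits = floor(log2(1576)) + 1 = 11
leading_zeros = num_bits - 1 = 10
binary(1576) = 11000101000

Elias gamma(1576) = '0000000000' + '11000101000' = 000000000011000101000 (21 bits)


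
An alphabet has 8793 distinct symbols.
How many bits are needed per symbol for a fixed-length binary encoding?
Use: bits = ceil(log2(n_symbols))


log2(8793) = 13.1021
Bracket: 2^13 = 8192 < 8793 <= 2^14 = 16384
So ceil(log2(8793)) = 14

bits = ceil(log2(8793)) = ceil(13.1021) = 14 bits


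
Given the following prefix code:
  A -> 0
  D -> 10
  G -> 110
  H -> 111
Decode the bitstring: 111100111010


Decoding step by step:
Bits 111 -> H
Bits 10 -> D
Bits 0 -> A
Bits 111 -> H
Bits 0 -> A
Bits 10 -> D


Decoded message: HDAHAD


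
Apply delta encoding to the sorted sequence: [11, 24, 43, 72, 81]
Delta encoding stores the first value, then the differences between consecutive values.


First value: 11
Deltas:
  24 - 11 = 13
  43 - 24 = 19
  72 - 43 = 29
  81 - 72 = 9


Delta encoded: [11, 13, 19, 29, 9]


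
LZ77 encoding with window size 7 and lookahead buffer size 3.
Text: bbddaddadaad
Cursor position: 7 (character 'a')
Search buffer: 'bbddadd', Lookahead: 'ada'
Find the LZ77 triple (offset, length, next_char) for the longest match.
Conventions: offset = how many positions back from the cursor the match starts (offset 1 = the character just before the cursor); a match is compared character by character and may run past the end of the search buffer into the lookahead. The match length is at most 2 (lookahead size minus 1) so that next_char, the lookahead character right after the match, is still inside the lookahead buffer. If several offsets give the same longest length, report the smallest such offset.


Try each offset into the search buffer:
  offset=1 (pos 6, char 'd'): match length 0
  offset=2 (pos 5, char 'd'): match length 0
  offset=3 (pos 4, char 'a'): match length 2
  offset=4 (pos 3, char 'd'): match length 0
  offset=5 (pos 2, char 'd'): match length 0
  offset=6 (pos 1, char 'b'): match length 0
  offset=7 (pos 0, char 'b'): match length 0
Longest match has length 2 at offset 3.
next_char = character at position 7 + 2 = 9 -> 'a'

Best match: offset=3, length=2 (matching 'ad' starting at position 4)
LZ77 triple: (3, 2, 'a')


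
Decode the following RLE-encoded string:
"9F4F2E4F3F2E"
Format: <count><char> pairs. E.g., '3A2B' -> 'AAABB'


Expanding each <count><char> pair:
  9F -> 'FFFFFFFFF'
  4F -> 'FFFF'
  2E -> 'EE'
  4F -> 'FFFF'
  3F -> 'FFF'
  2E -> 'EE'

Decoded = FFFFFFFFFFFFFEEFFFFFFFEE


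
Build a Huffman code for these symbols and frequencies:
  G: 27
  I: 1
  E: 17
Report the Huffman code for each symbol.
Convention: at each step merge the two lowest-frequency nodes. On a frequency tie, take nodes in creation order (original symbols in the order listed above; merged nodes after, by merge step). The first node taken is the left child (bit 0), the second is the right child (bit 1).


Huffman tree construction:
Step 1: Merge I(1) + E(17) = 18
Step 2: Merge (I+E)(18) + G(27) = 45
Read each symbol's code off the tree from the root (left child = 0, right child = 1).

Codes:
  G: 1 (length 1)
  I: 00 (length 2)
  E: 01 (length 2)
Average code length: 63/45 = 1.4000 bits/symbol


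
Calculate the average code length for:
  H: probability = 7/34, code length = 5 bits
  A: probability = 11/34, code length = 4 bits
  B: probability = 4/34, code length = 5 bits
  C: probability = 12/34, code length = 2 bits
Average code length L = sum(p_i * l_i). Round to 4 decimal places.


Weighted contributions p_i * l_i:
  H: (7/34) * 5 = 35/34
  A: (11/34) * 4 = 44/34
  B: (4/34) * 5 = 20/34
  C: (12/34) * 2 = 24/34
Sum = (35 + 44 + 20 + 24)/34 = 123/34

L = 123/34 = 3.6176 bits/symbol


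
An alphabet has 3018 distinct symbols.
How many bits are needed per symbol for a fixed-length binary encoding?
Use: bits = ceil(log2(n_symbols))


log2(3018) = 11.5594
Bracket: 2^11 = 2048 < 3018 <= 2^12 = 4096
So ceil(log2(3018)) = 12

bits = ceil(log2(3018)) = ceil(11.5594) = 12 bits


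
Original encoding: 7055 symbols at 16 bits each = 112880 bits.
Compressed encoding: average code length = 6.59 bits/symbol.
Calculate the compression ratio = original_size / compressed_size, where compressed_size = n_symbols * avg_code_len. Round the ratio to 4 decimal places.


original_size = n_symbols * orig_bits = 7055 * 16 = 112880 bits
compressed_size = n_symbols * avg_code_len = 7055 * 6.59 = 46492.45 bits
ratio = original_size / compressed_size = 112880 / 46492.45 = 2.4279

Compression ratio = 2.4279


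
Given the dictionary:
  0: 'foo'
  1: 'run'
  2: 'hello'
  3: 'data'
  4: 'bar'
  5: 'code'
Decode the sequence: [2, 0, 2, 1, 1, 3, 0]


Look up each index in the dictionary:
  2 -> 'hello'
  0 -> 'foo'
  2 -> 'hello'
  1 -> 'run'
  1 -> 'run'
  3 -> 'data'
  0 -> 'foo'

Decoded: "hello foo hello run run data foo"


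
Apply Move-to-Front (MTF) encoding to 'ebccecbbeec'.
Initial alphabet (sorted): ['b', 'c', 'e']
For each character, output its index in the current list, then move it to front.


MTF encoding:
'e': index 2 in ['b', 'c', 'e'] -> ['e', 'b', 'c']
'b': index 1 in ['e', 'b', 'c'] -> ['b', 'e', 'c']
'c': index 2 in ['b', 'e', 'c'] -> ['c', 'b', 'e']
'c': index 0 in ['c', 'b', 'e'] -> ['c', 'b', 'e']
'e': index 2 in ['c', 'b', 'e'] -> ['e', 'c', 'b']
'c': index 1 in ['e', 'c', 'b'] -> ['c', 'e', 'b']
'b': index 2 in ['c', 'e', 'b'] -> ['b', 'c', 'e']
'b': index 0 in ['b', 'c', 'e'] -> ['b', 'c', 'e']
'e': index 2 in ['b', 'c', 'e'] -> ['e', 'b', 'c']
'e': index 0 in ['e', 'b', 'c'] -> ['e', 'b', 'c']
'c': index 2 in ['e', 'b', 'c'] -> ['c', 'e', 'b']


Output: [2, 1, 2, 0, 2, 1, 2, 0, 2, 0, 2]


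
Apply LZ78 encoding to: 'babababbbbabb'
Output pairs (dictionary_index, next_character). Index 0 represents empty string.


LZ78 encoding steps:
Dictionary: {0: ''}
Step 1: w='' (idx 0), next='b' -> output (0, 'b'), add 'b' as idx 1
Step 2: w='' (idx 0), next='a' -> output (0, 'a'), add 'a' as idx 2
Step 3: w='b' (idx 1), next='a' -> output (1, 'a'), add 'ba' as idx 3
Step 4: w='ba' (idx 3), next='b' -> output (3, 'b'), add 'bab' as idx 4
Step 5: w='b' (idx 1), next='b' -> output (1, 'b'), add 'bb' as idx 5
Step 6: w='bab' (idx 4), next='b' -> output (4, 'b'), add 'babb' as idx 6


Encoded: [(0, 'b'), (0, 'a'), (1, 'a'), (3, 'b'), (1, 'b'), (4, 'b')]


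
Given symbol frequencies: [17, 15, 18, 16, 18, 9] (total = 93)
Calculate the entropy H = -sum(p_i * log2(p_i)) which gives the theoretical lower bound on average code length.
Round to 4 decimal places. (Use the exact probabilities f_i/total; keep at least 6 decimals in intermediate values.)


Per-symbol terms -p_i * log2(p_i) with p_i = f_i/93:
  p = 17/93 = 0.182796: log2(p) = -2.451696, -p*log2(p) = 0.448159
  p = 15/93 = 0.161290: log2(p) = -2.632268, -p*log2(p) = 0.424559
  p = 18/93 = 0.193548: log2(p) = -2.369234, -p*log2(p) = 0.458561
  p = 16/93 = 0.172043: log2(p) = -2.539159, -p*log2(p) = 0.436845
  p = 18/93 = 0.193548: log2(p) = -2.369234, -p*log2(p) = 0.458561
  p = 9/93 = 0.096774: log2(p) = -3.369234, -p*log2(p) = 0.326055
H = 0.448159 + 0.424559 + 0.458561 + 0.436845 + 0.458561 + 0.326055 = 2.552740

H = 2.5527 bits/symbol


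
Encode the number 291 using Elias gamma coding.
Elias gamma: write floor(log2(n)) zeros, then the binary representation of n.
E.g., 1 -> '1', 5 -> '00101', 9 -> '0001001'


num_bits = floor(log2(291)) + 1 = 9
leading_zeros = num_bits - 1 = 8
binary(291) = 100100011

Elias gamma(291) = '00000000' + '100100011' = 00000000100100011 (17 bits)


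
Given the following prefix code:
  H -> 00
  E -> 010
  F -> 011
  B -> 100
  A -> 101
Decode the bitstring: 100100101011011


Decoding step by step:
Bits 100 -> B
Bits 100 -> B
Bits 101 -> A
Bits 011 -> F
Bits 011 -> F


Decoded message: BBAFF


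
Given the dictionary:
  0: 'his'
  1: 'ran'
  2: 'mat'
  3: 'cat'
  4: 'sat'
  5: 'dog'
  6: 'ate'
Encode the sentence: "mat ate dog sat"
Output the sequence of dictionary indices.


Look up each word in the dictionary:
  'mat' -> 2
  'ate' -> 6
  'dog' -> 5
  'sat' -> 4

Encoded: [2, 6, 5, 4]


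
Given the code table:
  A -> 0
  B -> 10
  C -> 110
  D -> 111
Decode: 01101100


Decoding:
0 -> A
110 -> C
110 -> C
0 -> A


Result: ACCA


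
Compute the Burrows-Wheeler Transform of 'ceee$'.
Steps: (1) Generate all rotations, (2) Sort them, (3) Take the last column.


Rotations (sorted):
  0: $ceee -> last char: e
  1: ceee$ -> last char: $
  2: e$cee -> last char: e
  3: ee$ce -> last char: e
  4: eee$c -> last char: c


BWT = e$eec


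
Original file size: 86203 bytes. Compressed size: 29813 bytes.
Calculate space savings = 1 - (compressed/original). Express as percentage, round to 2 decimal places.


ratio = compressed/original = 29813/86203 = 0.345846
savings = 1 - ratio = 1 - 0.345846 = 0.654154
as a percentage: 0.654154 * 100 = 65.42%

Space savings = 1 - 29813/86203 = 65.42%


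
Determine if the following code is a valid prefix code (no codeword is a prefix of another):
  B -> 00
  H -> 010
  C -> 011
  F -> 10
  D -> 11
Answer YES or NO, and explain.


Checking each pair (does one codeword prefix another?):
  B='00' vs H='010': no prefix
  B='00' vs C='011': no prefix
  B='00' vs F='10': no prefix
  B='00' vs D='11': no prefix
  H='010' vs B='00': no prefix
  H='010' vs C='011': no prefix
  H='010' vs F='10': no prefix
  H='010' vs D='11': no prefix
  C='011' vs B='00': no prefix
  C='011' vs H='010': no prefix
  C='011' vs F='10': no prefix
  C='011' vs D='11': no prefix
  F='10' vs B='00': no prefix
  F='10' vs H='010': no prefix
  F='10' vs C='011': no prefix
  F='10' vs D='11': no prefix
  D='11' vs B='00': no prefix
  D='11' vs H='010': no prefix
  D='11' vs C='011': no prefix
  D='11' vs F='10': no prefix
No violation found over all pairs.

YES -- this is a valid prefix code. No codeword is a prefix of any other codeword.


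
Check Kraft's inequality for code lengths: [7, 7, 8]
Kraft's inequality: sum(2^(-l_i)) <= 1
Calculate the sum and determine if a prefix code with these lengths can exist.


Sum = 2^(-7) + 2^(-7) + 2^(-8)
    = 0.0078125 + 0.0078125 + 0.00390625
    = 5/256 = 0.01953125
Since 0.01953125 <= 1, Kraft's inequality IS satisfied.
A prefix code with these lengths CAN exist.

Kraft sum = 0.01953125. Satisfied.


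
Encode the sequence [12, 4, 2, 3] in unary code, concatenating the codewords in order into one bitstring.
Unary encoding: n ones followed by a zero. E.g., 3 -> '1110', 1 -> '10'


Encode each number as n ones followed by a terminating 0:
  12 -> 1111111111110 (13 bits)
  4 -> 11110 (5 bits)
  2 -> 110 (3 bits)
  3 -> 1110 (4 bits)
Total length = 13 + 5 + 3 + 4 = 25 bits.

Unary([12, 4, 2, 3]) = 1111111111110111101101110 (25 bits)


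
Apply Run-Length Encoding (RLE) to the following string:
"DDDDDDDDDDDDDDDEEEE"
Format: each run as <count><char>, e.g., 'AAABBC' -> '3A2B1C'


Scanning runs left to right:
  i=0: run of 'D' x 15 -> '15D'
  i=15: run of 'E' x 4 -> '4E'

RLE = 15D4E


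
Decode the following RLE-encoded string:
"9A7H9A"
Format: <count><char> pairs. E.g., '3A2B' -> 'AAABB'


Expanding each <count><char> pair:
  9A -> 'AAAAAAAAA'
  7H -> 'HHHHHHH'
  9A -> 'AAAAAAAAA'

Decoded = AAAAAAAAAHHHHHHHAAAAAAAAA
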